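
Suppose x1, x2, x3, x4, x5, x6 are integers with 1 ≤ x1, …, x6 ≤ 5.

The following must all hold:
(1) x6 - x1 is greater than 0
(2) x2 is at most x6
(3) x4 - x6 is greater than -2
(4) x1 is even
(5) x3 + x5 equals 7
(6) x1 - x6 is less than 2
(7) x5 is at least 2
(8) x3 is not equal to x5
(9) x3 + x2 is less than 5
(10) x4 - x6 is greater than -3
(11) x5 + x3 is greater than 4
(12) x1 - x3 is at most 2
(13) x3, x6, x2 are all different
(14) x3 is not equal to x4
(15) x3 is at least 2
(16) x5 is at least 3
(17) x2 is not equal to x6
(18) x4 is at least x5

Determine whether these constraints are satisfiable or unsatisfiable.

Satisfiable

One satisfying assignment is x1 = 4, x2 = 1, x3 = 3, x4 = 5, x5 = 4, x6 = 5.
For the less obvious constraints — constraint 1: x6 - x1 = 1; constraint 3: x4 - x6 = 0 — and the others hold by inspection.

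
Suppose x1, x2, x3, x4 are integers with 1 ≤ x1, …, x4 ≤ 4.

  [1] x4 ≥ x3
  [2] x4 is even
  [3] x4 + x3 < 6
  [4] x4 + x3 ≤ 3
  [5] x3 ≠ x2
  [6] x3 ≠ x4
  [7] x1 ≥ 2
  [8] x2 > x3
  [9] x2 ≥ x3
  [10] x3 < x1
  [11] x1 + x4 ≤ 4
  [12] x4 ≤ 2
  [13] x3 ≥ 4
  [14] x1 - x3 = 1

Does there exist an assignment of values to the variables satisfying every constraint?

From constraint 7: x1 ≥ 2. From constraints 1 and 13: x4 ≥ x3 ≥ 4. Hence x1 + x4 ≥ 6. But constraint 11 requires x1 + x4 ≤ 4, and 4 < 6. Contradiction.

Unsatisfiable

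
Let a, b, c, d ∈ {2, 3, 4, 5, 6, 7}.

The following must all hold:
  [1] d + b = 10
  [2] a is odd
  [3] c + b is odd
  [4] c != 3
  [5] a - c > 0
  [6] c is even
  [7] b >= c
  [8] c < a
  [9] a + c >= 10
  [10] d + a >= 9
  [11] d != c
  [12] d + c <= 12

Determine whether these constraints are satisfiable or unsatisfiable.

Take a = 7, b = 5, c = 4, d = 5. Then constraint 1: d + b = 10; constraint 5: a - c = 3, and every other listed constraint is also met.

Satisfiable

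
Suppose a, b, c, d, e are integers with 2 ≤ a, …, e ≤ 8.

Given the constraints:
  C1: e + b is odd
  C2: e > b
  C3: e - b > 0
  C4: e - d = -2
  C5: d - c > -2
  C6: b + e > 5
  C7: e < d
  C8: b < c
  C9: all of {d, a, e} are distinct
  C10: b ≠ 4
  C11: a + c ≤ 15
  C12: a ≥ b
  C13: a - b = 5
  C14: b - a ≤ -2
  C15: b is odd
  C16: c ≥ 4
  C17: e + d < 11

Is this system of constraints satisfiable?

Take a = 8, b = 3, c = 6, d = 6, e = 4. Then constraint 3: e - b = 1; constraint 4: e - d = -2, and every other listed constraint is also met.

Satisfiable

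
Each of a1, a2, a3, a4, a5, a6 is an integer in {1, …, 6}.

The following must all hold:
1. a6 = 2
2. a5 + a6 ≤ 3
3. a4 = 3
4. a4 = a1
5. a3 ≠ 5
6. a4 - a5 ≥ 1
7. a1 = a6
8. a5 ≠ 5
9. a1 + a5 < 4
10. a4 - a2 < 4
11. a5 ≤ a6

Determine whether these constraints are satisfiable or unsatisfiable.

Unsatisfiable

Constraint 3 fixes a4 = 3 and constraint 1 fixes a6 = 2. Constraints 4 and 7 give a4 = a1 = a6, so a4 = a6. But 3 ≠ 2 — contradiction.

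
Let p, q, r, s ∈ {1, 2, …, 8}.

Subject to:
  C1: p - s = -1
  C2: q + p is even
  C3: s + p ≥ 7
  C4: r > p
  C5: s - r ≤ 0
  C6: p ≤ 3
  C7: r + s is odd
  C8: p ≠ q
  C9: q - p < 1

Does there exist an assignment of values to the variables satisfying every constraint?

Satisfiable

Setting (p, q, r, s) = (3, 1, 5, 4) satisfies everything: constraint 1: p - s = -1; constraint 3: s + p = 7; constraint 5: s - r = -1, and the others follow.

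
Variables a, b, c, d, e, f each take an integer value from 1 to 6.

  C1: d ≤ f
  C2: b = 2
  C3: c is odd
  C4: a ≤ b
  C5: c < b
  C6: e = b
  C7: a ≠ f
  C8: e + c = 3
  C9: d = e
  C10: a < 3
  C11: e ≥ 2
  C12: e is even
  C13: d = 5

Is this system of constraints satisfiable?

Unsatisfiable

Constraint 13 fixes d = 5 and constraint 2 fixes b = 2. Constraints 6 and 9 give d = e = b, so d = b. But 5 ≠ 2 — contradiction.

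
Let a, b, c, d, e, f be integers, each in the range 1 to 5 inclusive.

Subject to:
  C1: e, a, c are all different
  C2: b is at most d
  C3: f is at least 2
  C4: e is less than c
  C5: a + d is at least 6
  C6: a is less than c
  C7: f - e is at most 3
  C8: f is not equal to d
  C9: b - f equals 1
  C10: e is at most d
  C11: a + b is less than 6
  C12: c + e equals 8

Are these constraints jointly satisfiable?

The assignment a = 1, b = 4, c = 5, d = 5, e = 3, f = 3 works:
  constraint 5 holds since a + d = 6.
  constraint 7 holds since f - e = 0.
The rest check out directly.

Satisfiable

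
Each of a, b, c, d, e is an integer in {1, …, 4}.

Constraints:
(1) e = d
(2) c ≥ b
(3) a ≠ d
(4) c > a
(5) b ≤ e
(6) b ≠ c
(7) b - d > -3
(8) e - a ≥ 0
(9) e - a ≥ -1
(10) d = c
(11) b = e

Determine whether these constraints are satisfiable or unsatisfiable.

From constraints 1, 10, and 11, b = e = d = c, so b = c. But constraint 6 says b ≠ c. Contradiction.

Unsatisfiable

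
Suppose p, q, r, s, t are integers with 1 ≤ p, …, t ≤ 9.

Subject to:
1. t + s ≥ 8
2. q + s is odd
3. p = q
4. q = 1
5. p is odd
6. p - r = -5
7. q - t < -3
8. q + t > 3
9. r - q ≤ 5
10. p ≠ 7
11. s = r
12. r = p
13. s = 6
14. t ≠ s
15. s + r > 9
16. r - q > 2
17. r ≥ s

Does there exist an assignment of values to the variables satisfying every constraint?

Constraint 13 fixes s = 6 and constraint 4 fixes q = 1. Constraints 3, 11, and 12 give s = r = p = q, so s = q. But 6 ≠ 1 — contradiction.

Unsatisfiable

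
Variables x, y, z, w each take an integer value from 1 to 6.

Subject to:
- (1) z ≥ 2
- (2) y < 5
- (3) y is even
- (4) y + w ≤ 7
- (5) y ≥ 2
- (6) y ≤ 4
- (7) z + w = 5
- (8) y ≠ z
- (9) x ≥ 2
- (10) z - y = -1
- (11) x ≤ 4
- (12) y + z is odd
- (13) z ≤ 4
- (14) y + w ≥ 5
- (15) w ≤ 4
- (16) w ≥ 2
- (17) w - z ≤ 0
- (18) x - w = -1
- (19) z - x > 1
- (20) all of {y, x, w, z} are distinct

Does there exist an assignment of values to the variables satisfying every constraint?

Constraints 1, 5, 6, 9, 11, 13, 15, and 16 confine each of y, x, w, z to the 3 values {2, …, 4}.
Constraint 20 requires all 4 of them to be distinct, but only 3 values are available — impossible by the pigeonhole principle.

Unsatisfiable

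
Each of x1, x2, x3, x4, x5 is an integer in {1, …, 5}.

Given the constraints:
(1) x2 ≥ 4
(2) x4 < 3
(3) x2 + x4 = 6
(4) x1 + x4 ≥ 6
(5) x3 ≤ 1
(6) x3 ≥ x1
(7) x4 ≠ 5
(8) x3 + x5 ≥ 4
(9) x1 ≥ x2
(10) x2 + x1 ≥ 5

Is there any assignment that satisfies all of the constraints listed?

From constraints 1 and 9: x1 ≥ x2 and x2 ≥ 4, so x1 ≥ 4. From constraints 5 and 6: x1 ≤ x3 and x3 ≤ 1, so x1 ≤ 1. But 1 < 4, so no value of x1 works.

Unsatisfiable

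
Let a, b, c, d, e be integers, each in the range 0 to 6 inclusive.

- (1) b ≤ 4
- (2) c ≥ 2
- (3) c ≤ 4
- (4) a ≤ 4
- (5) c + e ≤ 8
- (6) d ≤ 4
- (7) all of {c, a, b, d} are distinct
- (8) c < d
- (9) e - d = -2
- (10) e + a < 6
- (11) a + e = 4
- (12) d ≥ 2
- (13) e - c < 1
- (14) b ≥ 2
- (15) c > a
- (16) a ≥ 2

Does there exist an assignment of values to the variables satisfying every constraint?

Constraints 1, 2, 3, 4, 6, 12, 14, and 16 confine each of c, a, b, d to the 3 values {2, …, 4}.
Constraint 7 requires all 4 of them to be distinct, but only 3 values are available — impossible by the pigeonhole principle.

Unsatisfiable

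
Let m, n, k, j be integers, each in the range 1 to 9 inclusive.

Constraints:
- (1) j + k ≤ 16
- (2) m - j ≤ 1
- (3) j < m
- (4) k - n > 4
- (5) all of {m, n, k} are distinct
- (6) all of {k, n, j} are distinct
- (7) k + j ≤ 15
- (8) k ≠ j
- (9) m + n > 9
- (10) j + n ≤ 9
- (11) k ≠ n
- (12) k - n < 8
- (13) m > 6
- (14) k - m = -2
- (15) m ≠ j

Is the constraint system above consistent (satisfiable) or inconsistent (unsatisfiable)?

Take m = 9, n = 1, k = 7, j = 8. Then constraint 1: j + k = 15; constraint 2: m - j = 1, and every other listed constraint is also met.

Satisfiable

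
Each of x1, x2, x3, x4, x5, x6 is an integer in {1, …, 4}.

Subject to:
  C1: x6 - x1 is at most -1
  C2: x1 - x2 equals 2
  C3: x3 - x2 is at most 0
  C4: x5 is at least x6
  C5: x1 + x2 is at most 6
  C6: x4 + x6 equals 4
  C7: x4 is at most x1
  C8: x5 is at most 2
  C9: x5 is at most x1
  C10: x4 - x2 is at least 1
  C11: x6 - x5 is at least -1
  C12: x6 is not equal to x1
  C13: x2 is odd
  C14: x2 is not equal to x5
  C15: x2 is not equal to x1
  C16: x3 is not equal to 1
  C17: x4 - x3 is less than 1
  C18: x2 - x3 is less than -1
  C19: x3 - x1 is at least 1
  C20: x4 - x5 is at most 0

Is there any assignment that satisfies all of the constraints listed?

Constraints 1, 3, 10, 11, 19, and 20 give x6 − x5 ≥ -1, x5 − x4 ≥ 0, x4 − x2 ≥ 1, x2 − x3 ≥ 0, x3 − x1 ≥ 1, x1 − x6 ≥ 1.
Adding all 6 inequalities: the left sides telescope to 0, and the right sides sum to (-1) + 0 + 1 + 0 + 1 + 1 = 2. So 0 ≥ 2, which is false.

Unsatisfiable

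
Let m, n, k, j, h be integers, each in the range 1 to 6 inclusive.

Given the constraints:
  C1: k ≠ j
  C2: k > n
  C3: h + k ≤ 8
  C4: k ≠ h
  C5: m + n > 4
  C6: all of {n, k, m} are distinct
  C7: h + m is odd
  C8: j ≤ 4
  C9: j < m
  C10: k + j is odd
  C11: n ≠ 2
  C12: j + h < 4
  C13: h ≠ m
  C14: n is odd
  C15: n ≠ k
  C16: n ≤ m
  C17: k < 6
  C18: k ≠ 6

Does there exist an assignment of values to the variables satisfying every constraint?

Take m = 5, n = 1, k = 4, j = 1, h = 2. Then constraint 3: h + k = 6; constraint 5: m + n = 6, and every other listed constraint is also met.

Satisfiable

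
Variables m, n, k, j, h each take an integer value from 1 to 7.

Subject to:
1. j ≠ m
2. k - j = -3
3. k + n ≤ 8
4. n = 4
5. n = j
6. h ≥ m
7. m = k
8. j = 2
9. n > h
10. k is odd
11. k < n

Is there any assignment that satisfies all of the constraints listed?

Constraint 4 fixes n = 4 and constraint 8 fixes j = 2, but constraint 5 requires n = j. Since 4 ≠ 2, contradiction.

Unsatisfiable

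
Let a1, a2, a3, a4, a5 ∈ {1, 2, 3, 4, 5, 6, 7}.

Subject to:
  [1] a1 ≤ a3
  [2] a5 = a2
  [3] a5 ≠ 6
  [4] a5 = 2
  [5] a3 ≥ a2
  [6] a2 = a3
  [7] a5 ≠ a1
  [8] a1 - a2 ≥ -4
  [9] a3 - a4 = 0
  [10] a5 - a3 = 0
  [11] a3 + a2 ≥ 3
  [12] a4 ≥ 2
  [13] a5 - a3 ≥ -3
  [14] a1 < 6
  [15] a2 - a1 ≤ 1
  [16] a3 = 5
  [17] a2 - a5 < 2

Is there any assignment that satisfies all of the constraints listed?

Unsatisfiable

Constraint 4 fixes a5 = 2 and constraint 16 fixes a3 = 5. Constraints 2 and 6 give a5 = a2 = a3, so a5 = a3. But 2 ≠ 5 — contradiction.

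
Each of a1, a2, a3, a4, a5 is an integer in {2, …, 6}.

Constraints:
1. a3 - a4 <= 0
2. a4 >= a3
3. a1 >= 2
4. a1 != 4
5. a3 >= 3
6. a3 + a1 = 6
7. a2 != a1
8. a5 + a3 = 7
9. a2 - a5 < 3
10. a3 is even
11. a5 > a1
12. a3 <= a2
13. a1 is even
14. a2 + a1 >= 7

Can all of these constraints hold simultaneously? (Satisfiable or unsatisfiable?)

One satisfying assignment is a1 = 2, a2 = 5, a3 = 4, a4 = 4, a5 = 3.
For the less obvious constraints — constraint 1: a3 - a4 = 0; constraint 6: a3 + a1 = 6; constraint 8: a5 + a3 = 7 — and the others hold by inspection.

Satisfiable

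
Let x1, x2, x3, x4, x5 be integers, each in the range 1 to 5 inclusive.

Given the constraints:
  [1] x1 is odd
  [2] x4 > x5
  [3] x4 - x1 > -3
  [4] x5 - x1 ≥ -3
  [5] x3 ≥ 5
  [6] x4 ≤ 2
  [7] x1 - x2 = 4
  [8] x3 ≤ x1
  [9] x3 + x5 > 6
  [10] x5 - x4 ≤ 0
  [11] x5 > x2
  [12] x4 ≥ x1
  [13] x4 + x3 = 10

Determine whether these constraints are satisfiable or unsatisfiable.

From constraints 5 and 8: x1 ≥ x3 and x3 ≥ 5, so x1 ≥ 5. From constraints 6 and 12: x1 ≤ x4 and x4 ≤ 2, so x1 ≤ 2. But 2 < 5, so no value of x1 works.

Unsatisfiable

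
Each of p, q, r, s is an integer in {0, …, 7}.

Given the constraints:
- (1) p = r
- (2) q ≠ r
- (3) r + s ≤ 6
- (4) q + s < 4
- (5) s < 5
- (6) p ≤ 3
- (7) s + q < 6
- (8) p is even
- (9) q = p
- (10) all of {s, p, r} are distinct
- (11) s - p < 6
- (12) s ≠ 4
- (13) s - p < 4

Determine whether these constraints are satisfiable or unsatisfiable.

Unsatisfiable

From constraints 1 and 9, q = p = r, so q = r. But constraint 2 says q ≠ r. Contradiction.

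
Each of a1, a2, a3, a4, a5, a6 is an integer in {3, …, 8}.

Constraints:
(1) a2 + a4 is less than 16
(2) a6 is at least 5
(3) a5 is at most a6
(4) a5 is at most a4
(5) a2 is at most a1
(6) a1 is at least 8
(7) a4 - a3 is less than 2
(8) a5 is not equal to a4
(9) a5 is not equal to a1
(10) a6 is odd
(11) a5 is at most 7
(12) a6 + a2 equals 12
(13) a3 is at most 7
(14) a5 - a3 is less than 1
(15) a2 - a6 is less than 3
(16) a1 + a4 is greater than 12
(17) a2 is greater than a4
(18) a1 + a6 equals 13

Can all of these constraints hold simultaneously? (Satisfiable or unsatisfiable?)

Take a1 = 8, a2 = 7, a3 = 6, a4 = 6, a5 = 5, a6 = 5. Then constraint 1: a2 + a4 = 13; constraint 7: a4 - a3 = 0; constraint 12: a6 + a2 = 12, and every other listed constraint is also met.

Satisfiable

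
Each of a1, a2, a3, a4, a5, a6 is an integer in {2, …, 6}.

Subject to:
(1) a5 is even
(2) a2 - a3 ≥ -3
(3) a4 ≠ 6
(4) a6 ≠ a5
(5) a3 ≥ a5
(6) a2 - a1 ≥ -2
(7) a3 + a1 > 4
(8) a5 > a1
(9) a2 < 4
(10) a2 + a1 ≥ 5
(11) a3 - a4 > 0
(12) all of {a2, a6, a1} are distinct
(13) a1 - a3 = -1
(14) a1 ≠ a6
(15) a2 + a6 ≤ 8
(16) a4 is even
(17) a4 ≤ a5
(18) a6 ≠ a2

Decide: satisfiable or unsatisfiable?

Try a1 = 3, a2 = 2, a3 = 4, a4 = 2, a5 = 4, a6 = 6.
Check constraint 2: a2 - a3 = -2; constraint 6: a2 - a1 = -1. The remaining constraints are straightforward to verify.

Satisfiable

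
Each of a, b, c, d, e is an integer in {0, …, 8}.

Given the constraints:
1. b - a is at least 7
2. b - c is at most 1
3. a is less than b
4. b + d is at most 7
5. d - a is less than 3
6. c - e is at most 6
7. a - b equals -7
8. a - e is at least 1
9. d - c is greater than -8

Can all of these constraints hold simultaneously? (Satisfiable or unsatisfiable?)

Unsatisfiable

Constraints 1, 2, 6, and 8 give b − a ≥ 7, a − e ≥ 1, e − c ≥ -6, c − b ≥ -1.
Adding all 4 inequalities: the left sides telescope to 0, and the right sides sum to 7 + 1 + (-6) + (-1) = 1. So 0 ≥ 1, which is false.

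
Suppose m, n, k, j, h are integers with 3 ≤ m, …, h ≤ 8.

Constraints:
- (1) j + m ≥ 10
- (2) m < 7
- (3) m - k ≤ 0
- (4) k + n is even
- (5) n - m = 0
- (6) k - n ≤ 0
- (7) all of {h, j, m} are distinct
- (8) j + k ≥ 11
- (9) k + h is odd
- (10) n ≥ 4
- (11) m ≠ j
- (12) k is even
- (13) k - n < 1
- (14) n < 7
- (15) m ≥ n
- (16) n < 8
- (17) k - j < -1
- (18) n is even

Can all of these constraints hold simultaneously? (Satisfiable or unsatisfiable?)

Satisfiable

One satisfying assignment is m = 4, n = 4, k = 4, j = 8, h = 3.
For the less obvious constraints — constraint 1: j + m = 12; constraint 3: m - k = 0; constraint 5: n - m = 0 — and the others hold by inspection.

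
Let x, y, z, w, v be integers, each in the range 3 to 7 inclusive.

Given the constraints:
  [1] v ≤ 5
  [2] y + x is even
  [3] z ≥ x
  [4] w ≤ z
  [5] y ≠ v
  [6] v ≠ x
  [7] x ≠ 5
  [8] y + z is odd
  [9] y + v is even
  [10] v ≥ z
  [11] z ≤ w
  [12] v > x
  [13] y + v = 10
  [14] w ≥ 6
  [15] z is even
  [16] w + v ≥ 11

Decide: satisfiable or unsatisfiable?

Unsatisfiable

From constraints 4 and 14: z ≥ w and w ≥ 6, so z ≥ 6. From constraints 1 and 10: z ≤ v and v ≤ 5, so z ≤ 5. But 5 < 6, so no value of z works.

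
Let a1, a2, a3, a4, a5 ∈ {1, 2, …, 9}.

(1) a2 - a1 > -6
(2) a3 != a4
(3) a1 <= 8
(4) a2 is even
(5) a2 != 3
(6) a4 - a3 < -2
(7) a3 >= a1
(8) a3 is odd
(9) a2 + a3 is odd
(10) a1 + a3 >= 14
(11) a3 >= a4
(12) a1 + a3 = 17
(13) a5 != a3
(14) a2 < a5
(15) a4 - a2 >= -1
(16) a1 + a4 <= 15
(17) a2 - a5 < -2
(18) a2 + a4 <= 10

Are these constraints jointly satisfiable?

Satisfiable

The assignment a1 = 8, a2 = 4, a3 = 9, a4 = 4, a5 = 7 works:
  constraint 1 holds since a2 - a1 = -4.
  constraint 6 holds since a4 - a3 = -5.
  constraint 10 holds since a1 + a3 = 17.
The rest check out directly.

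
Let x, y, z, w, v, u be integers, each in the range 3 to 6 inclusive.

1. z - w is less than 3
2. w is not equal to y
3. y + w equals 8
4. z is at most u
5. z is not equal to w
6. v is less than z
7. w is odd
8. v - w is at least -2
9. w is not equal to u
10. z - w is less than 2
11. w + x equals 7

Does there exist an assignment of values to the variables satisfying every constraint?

Satisfiable

One satisfying assignment is x = 4, y = 5, z = 4, w = 3, v = 3, u = 6.
For the less obvious constraints — constraint 1: z - w = 1; constraint 3: y + w = 8; constraint 8: v - w = 0 — and the others hold by inspection.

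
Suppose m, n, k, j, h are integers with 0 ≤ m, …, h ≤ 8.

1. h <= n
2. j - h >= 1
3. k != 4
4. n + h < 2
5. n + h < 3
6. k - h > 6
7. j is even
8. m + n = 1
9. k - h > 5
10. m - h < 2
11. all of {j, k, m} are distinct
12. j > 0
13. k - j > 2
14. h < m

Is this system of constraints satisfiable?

Satisfiable

The assignment m = 1, n = 0, k = 7, j = 4, h = 0 works:
  constraint 2 holds since j - h = 4.
  constraint 4 holds since n + h = 0.
  constraint 5 holds since n + h = 0.
The rest check out directly.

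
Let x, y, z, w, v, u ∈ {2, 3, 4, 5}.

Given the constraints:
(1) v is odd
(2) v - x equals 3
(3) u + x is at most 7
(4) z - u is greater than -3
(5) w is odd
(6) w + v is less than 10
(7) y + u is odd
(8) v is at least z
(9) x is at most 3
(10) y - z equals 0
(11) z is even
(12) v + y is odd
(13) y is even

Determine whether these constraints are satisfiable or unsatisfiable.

Satisfiable

Try x = 2, y = 4, z = 4, w = 3, v = 5, u = 5.
Check constraint 2: v - x = 3; constraint 3: u + x = 7; constraint 4: z - u = -1. The remaining constraints are straightforward to verify.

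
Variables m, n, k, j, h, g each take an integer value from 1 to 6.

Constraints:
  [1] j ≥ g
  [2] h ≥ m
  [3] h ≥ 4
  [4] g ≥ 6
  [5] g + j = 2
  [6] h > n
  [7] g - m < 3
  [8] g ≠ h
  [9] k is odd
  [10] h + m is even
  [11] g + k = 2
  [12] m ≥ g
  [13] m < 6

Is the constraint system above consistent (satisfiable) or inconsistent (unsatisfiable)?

Unsatisfiable

From constraints 4 and 12: m ≥ g and g ≥ 6, so m ≥ 6. From constraint 13: m ≤ 5. But 5 < 6, so no value of m works.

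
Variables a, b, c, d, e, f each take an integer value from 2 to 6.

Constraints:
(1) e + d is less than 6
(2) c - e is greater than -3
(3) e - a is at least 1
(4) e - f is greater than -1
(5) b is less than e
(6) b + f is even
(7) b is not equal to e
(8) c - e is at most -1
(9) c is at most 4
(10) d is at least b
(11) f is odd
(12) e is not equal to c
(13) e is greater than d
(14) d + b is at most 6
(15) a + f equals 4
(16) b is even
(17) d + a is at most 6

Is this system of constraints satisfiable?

Unsatisfiable

Constraint 16 makes b even and constraint 11 makes f odd, so b + f must be odd. Constraint 6 says b + f is even — contradiction.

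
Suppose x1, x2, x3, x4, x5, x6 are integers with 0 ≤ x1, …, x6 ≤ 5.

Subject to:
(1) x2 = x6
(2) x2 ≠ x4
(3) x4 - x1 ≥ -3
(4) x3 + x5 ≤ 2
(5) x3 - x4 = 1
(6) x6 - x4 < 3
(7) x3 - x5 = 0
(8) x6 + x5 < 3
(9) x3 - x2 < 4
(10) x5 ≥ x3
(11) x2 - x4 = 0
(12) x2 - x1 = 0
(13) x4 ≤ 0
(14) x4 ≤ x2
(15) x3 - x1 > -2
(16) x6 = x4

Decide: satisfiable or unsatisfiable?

From constraints 1 and 16, x2 = x6 = x4, so x2 = x4. But constraint 2 says x2 ≠ x4. Contradiction.

Unsatisfiable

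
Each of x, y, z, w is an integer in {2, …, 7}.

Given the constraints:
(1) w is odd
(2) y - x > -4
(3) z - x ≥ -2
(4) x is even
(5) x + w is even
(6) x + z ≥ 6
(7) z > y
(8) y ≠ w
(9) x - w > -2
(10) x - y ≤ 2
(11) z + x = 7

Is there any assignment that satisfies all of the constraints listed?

Constraint 4 makes x even and constraint 1 makes w odd, so x + w must be odd. Constraint 5 says x + w is even — contradiction.

Unsatisfiable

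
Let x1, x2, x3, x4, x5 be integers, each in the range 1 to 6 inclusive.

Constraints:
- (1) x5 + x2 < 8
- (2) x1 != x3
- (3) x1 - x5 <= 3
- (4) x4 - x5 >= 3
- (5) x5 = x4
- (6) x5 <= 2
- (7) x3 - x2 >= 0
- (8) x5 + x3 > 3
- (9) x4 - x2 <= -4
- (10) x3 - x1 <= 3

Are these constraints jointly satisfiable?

Unsatisfiable

Constraints 3, 4, 7, 9, and 10 give x1 − x3 ≥ -3, x3 − x2 ≥ 0, x2 − x4 ≥ 4, x4 − x5 ≥ 3, x5 − x1 ≥ -3.
Adding all 5 inequalities: the left sides telescope to 0, and the right sides sum to (-3) + 0 + 4 + 3 + (-3) = 1. So 0 ≥ 1, which is false.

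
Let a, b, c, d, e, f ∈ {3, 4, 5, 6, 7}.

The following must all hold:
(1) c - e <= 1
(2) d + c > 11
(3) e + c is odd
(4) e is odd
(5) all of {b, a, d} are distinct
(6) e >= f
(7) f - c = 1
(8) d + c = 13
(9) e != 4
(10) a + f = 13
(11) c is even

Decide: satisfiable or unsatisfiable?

Try a = 6, b = 3, c = 6, d = 7, e = 7, f = 7.
Check constraint 1: c - e = -1; constraint 2: d + c = 13. The remaining constraints are straightforward to verify.

Satisfiable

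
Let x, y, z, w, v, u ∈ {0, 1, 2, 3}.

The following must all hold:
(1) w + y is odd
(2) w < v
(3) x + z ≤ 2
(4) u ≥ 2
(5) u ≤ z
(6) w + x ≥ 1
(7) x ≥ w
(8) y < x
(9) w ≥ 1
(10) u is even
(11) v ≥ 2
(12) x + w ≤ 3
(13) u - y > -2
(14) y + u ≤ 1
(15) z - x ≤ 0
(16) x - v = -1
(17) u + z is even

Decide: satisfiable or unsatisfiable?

From constraints 7 and 9: x ≥ w ≥ 1. From constraints 4 and 5: z ≥ u ≥ 2. Hence x + z ≥ 3. But constraint 3 requires x + z ≤ 2, and 2 < 3. Contradiction.

Unsatisfiable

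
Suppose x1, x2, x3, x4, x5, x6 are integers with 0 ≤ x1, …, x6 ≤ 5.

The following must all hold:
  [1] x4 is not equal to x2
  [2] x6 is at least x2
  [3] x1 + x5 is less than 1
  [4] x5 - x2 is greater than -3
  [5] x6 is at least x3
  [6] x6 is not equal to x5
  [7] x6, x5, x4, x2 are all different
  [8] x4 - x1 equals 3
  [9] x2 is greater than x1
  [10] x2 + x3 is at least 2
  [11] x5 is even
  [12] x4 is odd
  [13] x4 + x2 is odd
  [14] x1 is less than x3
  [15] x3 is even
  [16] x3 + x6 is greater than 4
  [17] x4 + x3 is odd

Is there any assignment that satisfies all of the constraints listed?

Satisfiable

The assignment x1 = 0, x2 = 2, x3 = 2, x4 = 3, x5 = 0, x6 = 5 works:
  constraint 3 holds since x1 + x5 = 0.
  constraint 4 holds since x5 - x2 = -2.
  constraint 8 holds since x4 - x1 = 3.
The rest check out directly.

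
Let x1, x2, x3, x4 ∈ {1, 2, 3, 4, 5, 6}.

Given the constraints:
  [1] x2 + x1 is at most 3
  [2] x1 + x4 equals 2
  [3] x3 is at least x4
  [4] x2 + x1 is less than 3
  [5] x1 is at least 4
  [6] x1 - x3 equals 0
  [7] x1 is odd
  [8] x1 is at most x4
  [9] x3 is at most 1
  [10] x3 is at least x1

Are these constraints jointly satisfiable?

Unsatisfiable

From constraints 5 and 8: x4 ≥ x1 and x1 ≥ 4, so x4 ≥ 4. From constraints 3 and 9: x4 ≤ x3 and x3 ≤ 1, so x4 ≤ 1. But 1 < 4, so no value of x4 works.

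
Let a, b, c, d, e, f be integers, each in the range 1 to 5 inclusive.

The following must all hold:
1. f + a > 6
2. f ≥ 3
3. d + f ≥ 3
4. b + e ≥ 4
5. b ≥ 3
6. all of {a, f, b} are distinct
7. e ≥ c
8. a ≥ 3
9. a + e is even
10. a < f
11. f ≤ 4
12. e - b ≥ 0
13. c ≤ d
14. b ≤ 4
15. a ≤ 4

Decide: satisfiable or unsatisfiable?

Unsatisfiable

Constraints 2, 5, 8, 11, 14, and 15 confine each of a, f, b to the 2 values {3, 4}.
Constraint 6 requires all 3 of them to be distinct, but only 2 values are available — impossible by the pigeonhole principle.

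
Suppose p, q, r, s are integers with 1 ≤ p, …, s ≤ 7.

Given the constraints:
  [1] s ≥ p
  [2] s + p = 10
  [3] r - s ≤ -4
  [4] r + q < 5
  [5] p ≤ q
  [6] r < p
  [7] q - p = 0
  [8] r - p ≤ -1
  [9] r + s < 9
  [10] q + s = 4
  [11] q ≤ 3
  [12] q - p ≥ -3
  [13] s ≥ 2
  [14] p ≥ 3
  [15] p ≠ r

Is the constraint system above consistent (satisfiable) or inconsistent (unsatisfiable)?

From constraints 5 and 14: q ≥ p ≥ 3. From constraint 13: s ≥ 2. Hence q + s ≥ 5. But constraint 10 requires q + s = 4, and 4 < 5. Contradiction.

Unsatisfiable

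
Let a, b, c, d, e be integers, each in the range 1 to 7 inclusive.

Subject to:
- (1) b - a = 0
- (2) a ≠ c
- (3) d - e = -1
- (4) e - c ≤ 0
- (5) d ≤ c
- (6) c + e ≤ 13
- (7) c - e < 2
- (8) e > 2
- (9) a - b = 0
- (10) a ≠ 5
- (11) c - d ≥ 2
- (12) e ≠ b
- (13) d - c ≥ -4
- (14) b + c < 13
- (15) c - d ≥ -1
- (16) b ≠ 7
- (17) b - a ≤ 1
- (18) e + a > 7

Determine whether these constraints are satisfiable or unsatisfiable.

Satisfiable

One satisfying assignment is a = 3, b = 3, c = 7, d = 5, e = 6.
For the less obvious constraints — constraint 1: b - a = 0; constraint 3: d - e = -1; constraint 4: e - c = -1 — and the others hold by inspection.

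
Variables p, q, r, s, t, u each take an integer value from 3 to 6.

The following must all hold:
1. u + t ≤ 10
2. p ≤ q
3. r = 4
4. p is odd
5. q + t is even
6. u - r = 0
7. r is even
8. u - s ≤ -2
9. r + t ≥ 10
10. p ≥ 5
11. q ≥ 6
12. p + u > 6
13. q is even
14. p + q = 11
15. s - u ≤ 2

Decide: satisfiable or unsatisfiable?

The assignment p = 5, q = 6, r = 4, s = 6, t = 6, u = 4 works:
  constraint 1 holds since u + t = 10.
  constraint 6 holds since u - r = 0.
The rest check out directly.

Satisfiable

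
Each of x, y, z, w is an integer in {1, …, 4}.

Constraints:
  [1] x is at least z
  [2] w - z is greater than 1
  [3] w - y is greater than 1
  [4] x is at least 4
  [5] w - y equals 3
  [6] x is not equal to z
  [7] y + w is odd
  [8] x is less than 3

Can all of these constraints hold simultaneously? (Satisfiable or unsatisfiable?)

Unsatisfiable

From constraint 4: x ≥ 4. From constraint 8: x ≤ 2. But 2 < 4, so no value of x works.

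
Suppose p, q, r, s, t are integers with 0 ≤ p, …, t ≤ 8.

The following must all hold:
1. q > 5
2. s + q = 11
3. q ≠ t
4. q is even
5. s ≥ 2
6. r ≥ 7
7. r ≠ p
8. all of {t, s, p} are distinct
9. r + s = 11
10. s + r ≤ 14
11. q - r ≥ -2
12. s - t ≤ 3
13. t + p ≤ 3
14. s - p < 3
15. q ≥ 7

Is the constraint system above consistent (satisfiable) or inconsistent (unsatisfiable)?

Setting (p, q, r, s, t) = (1, 8, 8, 3, 2) satisfies everything: constraint 2: s + q = 11; constraint 9: r + s = 11; constraint 10: s + r = 11, and the others follow.

Satisfiable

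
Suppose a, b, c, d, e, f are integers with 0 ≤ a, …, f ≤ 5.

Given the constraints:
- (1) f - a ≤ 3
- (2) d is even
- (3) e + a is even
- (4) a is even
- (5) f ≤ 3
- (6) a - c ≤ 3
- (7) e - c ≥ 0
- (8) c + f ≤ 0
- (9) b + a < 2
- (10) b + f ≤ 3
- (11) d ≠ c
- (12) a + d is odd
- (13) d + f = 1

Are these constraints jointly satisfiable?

Constraint 4 makes a even and constraint 2 makes d even, so a + d must be even. Constraint 12 says a + d is odd — contradiction.

Unsatisfiable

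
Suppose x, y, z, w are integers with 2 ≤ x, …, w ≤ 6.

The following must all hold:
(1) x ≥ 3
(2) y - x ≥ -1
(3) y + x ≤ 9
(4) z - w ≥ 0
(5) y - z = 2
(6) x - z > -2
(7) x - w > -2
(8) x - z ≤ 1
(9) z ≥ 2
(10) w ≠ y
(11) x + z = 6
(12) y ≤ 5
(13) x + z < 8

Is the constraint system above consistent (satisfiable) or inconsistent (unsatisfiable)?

Try x = 3, y = 5, z = 3, w = 2.
Check constraint 2: y - x = 2; constraint 3: y + x = 8. The remaining constraints are straightforward to verify.

Satisfiable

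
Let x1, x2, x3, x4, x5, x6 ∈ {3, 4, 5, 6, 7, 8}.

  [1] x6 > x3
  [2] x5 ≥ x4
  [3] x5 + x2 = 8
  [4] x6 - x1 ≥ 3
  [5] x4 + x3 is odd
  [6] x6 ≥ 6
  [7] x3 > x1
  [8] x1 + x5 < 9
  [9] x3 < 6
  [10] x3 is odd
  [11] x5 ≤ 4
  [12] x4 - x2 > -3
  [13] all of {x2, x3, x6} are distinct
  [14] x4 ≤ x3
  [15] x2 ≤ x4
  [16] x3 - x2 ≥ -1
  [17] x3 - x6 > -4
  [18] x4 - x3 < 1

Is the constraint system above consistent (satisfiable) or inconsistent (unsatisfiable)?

Satisfiable

Setting (x1, x2, x3, x4, x5, x6) = (4, 4, 5, 4, 4, 7) satisfies everything: constraint 3: x5 + x2 = 8; constraint 4: x6 - x1 = 3; constraint 8: x1 + x5 = 8, and the others follow.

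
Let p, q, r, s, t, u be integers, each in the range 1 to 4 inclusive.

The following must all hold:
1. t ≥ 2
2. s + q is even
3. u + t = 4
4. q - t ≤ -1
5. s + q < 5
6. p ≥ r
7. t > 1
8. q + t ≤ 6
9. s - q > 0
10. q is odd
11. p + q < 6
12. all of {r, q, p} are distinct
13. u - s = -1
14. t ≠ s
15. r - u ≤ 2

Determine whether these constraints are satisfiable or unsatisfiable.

Take p = 4, q = 1, r = 2, s = 3, t = 2, u = 2. Then constraint 3: u + t = 4; constraint 4: q - t = -1; constraint 5: s + q = 4, and every other listed constraint is also met.

Satisfiable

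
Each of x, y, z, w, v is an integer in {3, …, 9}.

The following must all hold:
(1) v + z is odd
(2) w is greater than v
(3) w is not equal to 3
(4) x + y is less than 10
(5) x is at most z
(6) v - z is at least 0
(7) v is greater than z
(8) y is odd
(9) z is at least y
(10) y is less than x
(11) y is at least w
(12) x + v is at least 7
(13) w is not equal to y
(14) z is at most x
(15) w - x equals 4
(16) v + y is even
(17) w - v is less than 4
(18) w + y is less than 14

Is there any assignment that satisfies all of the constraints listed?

Unsatisfiable

Constraints 2, 5, 7, 10, and 11 give w ≤ y, y < x, x ≤ z, z < v, v < w. Chaining: w ≤ y < x ≤ z < v < w, which forces w < w — impossible.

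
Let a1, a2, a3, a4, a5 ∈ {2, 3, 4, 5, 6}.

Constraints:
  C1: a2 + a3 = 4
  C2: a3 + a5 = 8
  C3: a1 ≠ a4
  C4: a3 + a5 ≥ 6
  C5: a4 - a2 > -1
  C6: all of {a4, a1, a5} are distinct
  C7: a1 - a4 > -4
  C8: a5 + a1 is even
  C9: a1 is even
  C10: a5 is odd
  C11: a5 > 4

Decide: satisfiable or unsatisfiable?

Constraint 10 makes a5 odd and constraint 9 makes a1 even, so a5 + a1 must be odd. Constraint 8 says a5 + a1 is even — contradiction.

Unsatisfiable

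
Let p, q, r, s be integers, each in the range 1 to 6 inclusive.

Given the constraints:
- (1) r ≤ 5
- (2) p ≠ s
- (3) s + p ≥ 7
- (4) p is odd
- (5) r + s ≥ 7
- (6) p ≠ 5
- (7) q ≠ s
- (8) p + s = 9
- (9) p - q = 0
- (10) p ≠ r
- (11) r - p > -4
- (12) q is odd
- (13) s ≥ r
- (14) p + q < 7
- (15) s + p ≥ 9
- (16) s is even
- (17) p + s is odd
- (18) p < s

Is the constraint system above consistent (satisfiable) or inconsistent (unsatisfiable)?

Satisfiable

Setting (p, q, r, s) = (3, 3, 1, 6) satisfies everything: constraint 3: s + p = 9; constraint 5: r + s = 7; constraint 8: p + s = 9, and the others follow.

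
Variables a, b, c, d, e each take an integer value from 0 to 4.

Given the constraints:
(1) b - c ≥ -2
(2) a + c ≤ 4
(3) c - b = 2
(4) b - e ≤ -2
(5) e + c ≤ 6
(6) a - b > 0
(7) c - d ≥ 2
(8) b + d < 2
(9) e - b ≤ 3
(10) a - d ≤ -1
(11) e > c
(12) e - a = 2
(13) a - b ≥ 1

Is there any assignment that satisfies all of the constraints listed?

Constraints 1, 7, 10, and 13 give a − b ≥ 1, b − c ≥ -2, c − d ≥ 2, d − a ≥ 1.
Adding all 4 inequalities: the left sides telescope to 0, and the right sides sum to 1 + (-2) + 2 + 1 = 2. So 0 ≥ 2, which is false.

Unsatisfiable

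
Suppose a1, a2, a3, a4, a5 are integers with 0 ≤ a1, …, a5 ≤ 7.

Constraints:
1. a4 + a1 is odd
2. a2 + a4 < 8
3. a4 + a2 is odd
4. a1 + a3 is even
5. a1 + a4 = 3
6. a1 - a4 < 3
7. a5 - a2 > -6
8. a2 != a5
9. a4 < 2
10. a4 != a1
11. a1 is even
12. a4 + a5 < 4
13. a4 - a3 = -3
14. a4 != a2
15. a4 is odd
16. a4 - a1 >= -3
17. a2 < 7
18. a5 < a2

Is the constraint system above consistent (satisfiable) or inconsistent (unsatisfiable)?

Satisfiable

One satisfying assignment is a1 = 2, a2 = 6, a3 = 4, a4 = 1, a5 = 2.
For the less obvious constraints — constraint 2: a2 + a4 = 7; constraint 5: a1 + a4 = 3 — and the others hold by inspection.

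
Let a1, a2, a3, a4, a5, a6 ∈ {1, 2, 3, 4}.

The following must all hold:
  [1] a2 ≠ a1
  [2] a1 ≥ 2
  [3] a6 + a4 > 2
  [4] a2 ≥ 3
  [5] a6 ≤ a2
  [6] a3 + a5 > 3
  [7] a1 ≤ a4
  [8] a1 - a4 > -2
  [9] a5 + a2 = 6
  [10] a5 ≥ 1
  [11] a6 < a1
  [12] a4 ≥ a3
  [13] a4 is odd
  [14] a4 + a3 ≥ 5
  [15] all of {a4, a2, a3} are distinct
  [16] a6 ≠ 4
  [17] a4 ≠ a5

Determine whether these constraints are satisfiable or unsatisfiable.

Take a1 = 3, a2 = 4, a3 = 2, a4 = 3, a5 = 2, a6 = 1. Then constraint 3: a6 + a4 = 4; constraint 6: a3 + a5 = 4, and every other listed constraint is also met.

Satisfiable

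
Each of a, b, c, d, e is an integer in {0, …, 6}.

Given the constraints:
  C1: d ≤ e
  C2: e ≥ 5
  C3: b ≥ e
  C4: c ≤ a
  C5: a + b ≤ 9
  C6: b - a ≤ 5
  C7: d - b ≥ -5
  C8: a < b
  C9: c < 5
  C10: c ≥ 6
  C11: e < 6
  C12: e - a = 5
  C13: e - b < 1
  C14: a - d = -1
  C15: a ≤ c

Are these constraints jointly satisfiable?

From constraints 4 and 10: a ≥ c ≥ 6. From constraints 2 and 3: b ≥ e ≥ 5. Hence a + b ≥ 11. But constraint 5 requires a + b ≤ 9, and 9 < 11. Contradiction.

Unsatisfiable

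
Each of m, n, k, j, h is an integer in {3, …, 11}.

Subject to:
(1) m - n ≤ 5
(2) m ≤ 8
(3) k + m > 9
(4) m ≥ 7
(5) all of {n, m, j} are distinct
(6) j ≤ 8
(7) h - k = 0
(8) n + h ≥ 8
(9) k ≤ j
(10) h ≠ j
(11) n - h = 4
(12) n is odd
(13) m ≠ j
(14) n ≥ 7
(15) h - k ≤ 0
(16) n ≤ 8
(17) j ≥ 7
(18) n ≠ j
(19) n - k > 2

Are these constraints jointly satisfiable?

Unsatisfiable

Constraints 2, 4, 6, 14, 16, and 17 confine each of n, m, j to the 2 values {7, 8}.
Constraint 5 requires all 3 of them to be distinct, but only 2 values are available — impossible by the pigeonhole principle.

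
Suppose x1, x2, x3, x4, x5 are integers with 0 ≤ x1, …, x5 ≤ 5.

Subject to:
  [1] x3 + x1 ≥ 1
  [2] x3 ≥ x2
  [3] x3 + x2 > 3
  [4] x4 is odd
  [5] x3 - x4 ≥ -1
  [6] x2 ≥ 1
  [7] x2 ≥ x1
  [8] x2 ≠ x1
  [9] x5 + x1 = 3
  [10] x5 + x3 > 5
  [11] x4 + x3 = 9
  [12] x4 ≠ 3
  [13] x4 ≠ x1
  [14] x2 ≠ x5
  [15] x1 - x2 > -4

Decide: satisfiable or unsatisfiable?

Take x1 = 0, x2 = 1, x3 = 4, x4 = 5, x5 = 3. Then constraint 1: x3 + x1 = 4; constraint 3: x3 + x2 = 5, and every other listed constraint is also met.

Satisfiable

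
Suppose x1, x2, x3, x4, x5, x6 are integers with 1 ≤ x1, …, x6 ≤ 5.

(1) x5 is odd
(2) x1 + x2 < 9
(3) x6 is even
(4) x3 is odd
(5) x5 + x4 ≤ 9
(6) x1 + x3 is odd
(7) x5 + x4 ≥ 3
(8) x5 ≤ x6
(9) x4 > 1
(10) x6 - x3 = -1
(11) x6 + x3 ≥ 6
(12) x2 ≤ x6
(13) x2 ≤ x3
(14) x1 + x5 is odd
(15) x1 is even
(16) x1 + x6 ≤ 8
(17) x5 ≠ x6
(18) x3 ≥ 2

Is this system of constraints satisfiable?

Try x1 = 4, x2 = 4, x3 = 5, x4 = 5, x5 = 1, x6 = 4.
Check constraint 2: x1 + x2 = 8; constraint 5: x5 + x4 = 6. The remaining constraints are straightforward to verify.

Satisfiable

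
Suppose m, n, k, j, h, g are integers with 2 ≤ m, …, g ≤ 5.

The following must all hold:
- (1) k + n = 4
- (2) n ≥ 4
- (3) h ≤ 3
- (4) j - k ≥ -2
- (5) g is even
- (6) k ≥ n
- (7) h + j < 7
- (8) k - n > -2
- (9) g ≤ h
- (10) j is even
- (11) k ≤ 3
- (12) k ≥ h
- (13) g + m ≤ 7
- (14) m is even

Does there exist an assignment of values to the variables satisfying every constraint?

From constraints 2 and 6: k ≥ n and n ≥ 4, so k ≥ 4. From constraint 11: k ≤ 3. But 3 < 4, so no value of k works.

Unsatisfiable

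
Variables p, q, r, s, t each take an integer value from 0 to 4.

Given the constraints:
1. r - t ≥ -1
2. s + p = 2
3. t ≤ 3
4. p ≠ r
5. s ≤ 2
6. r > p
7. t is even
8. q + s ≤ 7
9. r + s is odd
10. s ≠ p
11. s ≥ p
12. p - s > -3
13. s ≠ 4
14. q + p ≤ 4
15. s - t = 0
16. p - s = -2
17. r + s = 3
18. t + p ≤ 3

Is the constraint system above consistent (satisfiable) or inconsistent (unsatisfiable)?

Satisfiable

Try p = 0, q = 4, r = 1, s = 2, t = 2.
Check constraint 1: r - t = -1; constraint 2: s + p = 2. The remaining constraints are straightforward to verify.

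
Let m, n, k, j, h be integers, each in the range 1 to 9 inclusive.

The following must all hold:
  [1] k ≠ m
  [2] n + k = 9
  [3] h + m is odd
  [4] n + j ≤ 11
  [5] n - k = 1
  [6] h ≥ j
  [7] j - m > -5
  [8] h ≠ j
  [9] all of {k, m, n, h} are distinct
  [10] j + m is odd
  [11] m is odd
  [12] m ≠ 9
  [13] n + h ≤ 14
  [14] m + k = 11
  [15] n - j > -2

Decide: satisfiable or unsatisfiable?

Satisfiable

Setting (m, n, k, j, h) = (7, 5, 4, 4, 6) satisfies everything: constraint 2: n + k = 9; constraint 4: n + j = 9; constraint 5: n - k = 1, and the others follow.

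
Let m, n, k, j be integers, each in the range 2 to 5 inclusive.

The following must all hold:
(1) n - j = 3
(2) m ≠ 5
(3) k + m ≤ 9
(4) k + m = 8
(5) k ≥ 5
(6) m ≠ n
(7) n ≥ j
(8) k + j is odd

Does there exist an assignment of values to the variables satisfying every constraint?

One satisfying assignment is m = 3, n = 5, k = 5, j = 2.
For the less obvious constraints — constraint 1: n - j = 3; constraint 3: k + m = 8; constraint 4: k + m = 8 — and the others hold by inspection.

Satisfiable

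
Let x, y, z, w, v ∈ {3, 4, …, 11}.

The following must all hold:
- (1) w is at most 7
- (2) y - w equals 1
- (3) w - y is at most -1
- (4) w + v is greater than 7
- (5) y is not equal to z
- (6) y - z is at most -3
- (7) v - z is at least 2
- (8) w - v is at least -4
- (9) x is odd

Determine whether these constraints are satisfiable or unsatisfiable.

Unsatisfiable

Constraints 3, 6, 7, and 8 give z − y ≥ 3, y − w ≥ 1, w − v ≥ -4, v − z ≥ 2.
Adding all 4 inequalities: the left sides telescope to 0, and the right sides sum to 3 + 1 + (-4) + 2 = 2. So 0 ≥ 2, which is false.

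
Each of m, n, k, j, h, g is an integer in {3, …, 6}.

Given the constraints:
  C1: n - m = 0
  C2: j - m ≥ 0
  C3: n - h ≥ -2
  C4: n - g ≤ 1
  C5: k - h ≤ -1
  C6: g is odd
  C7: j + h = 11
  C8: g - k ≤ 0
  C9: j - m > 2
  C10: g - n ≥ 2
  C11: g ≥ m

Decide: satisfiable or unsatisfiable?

Unsatisfiable

Constraints 3, 5, 8, and 10 give k − g ≥ 0, g − n ≥ 2, n − h ≥ -2, h − k ≥ 1.
Adding all 4 inequalities: the left sides telescope to 0, and the right sides sum to 0 + 2 + (-2) + 1 = 1. So 0 ≥ 1, which is false.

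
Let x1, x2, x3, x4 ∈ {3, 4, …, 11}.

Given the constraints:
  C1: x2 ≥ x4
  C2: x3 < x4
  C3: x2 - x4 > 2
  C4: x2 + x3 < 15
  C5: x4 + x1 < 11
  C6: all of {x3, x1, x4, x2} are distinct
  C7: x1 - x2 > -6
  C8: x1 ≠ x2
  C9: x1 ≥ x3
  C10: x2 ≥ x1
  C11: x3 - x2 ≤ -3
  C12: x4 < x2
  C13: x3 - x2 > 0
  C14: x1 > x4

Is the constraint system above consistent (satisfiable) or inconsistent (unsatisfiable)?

Constraints 2, 10, 13, and 14 give x2 < x3, x3 < x4, x4 < x1, x1 ≤ x2. Chaining: x2 < x3 < x4 < x1 ≤ x2, which forces x2 < x2 — impossible.

Unsatisfiable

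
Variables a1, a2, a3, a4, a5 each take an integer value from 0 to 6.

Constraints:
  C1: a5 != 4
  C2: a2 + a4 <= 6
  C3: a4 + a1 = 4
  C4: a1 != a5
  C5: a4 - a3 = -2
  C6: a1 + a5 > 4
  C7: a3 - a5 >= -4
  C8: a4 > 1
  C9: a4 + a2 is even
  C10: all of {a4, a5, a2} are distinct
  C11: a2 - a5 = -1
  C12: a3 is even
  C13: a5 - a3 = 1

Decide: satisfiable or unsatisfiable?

Try a1 = 2, a2 = 4, a3 = 4, a4 = 2, a5 = 5.
Check constraint 2: a2 + a4 = 6; constraint 3: a4 + a1 = 4. The remaining constraints are straightforward to verify.

Satisfiable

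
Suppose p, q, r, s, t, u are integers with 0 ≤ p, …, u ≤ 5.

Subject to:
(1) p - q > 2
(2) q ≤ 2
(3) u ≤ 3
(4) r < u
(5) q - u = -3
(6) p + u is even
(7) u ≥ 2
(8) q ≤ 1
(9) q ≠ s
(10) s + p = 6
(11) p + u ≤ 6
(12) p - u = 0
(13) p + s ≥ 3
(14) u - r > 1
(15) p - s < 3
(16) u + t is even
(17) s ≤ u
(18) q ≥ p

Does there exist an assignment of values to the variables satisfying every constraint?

From constraints 3 and 17: s ≤ u ≤ 3. From constraints 8 and 18: p ≤ q ≤ 1. Hence s + p ≤ 4. But constraint 10 requires s + p = 6, and 6 > 4. Contradiction.

Unsatisfiable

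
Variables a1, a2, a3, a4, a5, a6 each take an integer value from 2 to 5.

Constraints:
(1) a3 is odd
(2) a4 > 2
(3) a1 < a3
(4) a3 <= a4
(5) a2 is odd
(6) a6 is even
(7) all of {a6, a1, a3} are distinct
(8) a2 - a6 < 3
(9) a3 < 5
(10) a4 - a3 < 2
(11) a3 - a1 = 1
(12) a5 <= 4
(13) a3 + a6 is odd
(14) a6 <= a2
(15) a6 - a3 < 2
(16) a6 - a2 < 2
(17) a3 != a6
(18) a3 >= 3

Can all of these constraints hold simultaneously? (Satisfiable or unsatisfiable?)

Satisfiable

The assignment a1 = 2, a2 = 5, a3 = 3, a4 = 3, a5 = 3, a6 = 4 works:
  constraint 8 holds since a2 - a6 = 1.
  constraint 10 holds since a4 - a3 = 0.
  constraint 11 holds since a3 - a1 = 1.
The rest check out directly.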